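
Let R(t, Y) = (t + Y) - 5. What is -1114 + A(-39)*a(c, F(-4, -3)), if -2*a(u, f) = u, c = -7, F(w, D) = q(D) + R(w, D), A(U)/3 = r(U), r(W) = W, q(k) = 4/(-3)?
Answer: -3047/2 ≈ -1523.5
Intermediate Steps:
R(t, Y) = -5 + Y + t (R(t, Y) = (Y + t) - 5 = -5 + Y + t)
q(k) = -4/3 (q(k) = 4*(-⅓) = -4/3)
A(U) = 3*U
F(w, D) = -19/3 + D + w (F(w, D) = -4/3 + (-5 + D + w) = -19/3 + D + w)
a(u, f) = -u/2
-1114 + A(-39)*a(c, F(-4, -3)) = -1114 + (3*(-39))*(-½*(-7)) = -1114 - 117*7/2 = -1114 - 819/2 = -3047/2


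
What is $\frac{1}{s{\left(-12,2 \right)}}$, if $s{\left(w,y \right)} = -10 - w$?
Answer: $\frac{1}{2} \approx 0.5$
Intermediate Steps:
$\frac{1}{s{\left(-12,2 \right)}} = \frac{1}{-10 - -12} = \frac{1}{-10 + 12} = \frac{1}{2}$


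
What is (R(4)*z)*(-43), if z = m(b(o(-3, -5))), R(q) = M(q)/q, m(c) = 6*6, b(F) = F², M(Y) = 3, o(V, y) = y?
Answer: -1161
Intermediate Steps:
m(c) = 36
R(q) = 3/q
z = 36
(R(4)*z)*(-43) = ((3/4)*36)*(-43) = ((3*(¼))*36)*(-43) = ((¾)*36)*(-43) = 27*(-43) = -1161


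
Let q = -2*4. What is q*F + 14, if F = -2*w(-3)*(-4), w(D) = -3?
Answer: 206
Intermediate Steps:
q = -8
F = -24 (F = -2*(-3)*(-4) = 6*(-4) = -24)
q*F + 14 = -8*(-24) + 14 = 192 + 14 = 206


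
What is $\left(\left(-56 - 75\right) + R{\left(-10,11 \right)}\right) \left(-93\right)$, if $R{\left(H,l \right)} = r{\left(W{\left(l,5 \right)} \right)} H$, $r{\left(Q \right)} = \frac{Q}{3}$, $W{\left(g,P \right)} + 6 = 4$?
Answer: $11563$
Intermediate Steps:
$W{\left(g,P \right)} = -2$ ($W{\left(g,P \right)} = -6 + 4 = -2$)
$r{\left(Q \right)} = \frac{Q}{3}$ ($r{\left(Q \right)} = Q \frac{1}{3} = \frac{Q}{3}$)
$R{\left(H,l \right)} = - \frac{2 H}{3}$ ($R{\left(H,l \right)} = \frac{1}{3} \left(-2\right) H = - \frac{2 H}{3}$)
$\left(\left(-56 - 75\right) + R{\left(-10,11 \right)}\right) \left(-93\right) = \left(\left(-56 - 75\right) - - \frac{20}{3}\right) \left(-93\right) = \left(-131 + \frac{20}{3}\right) \left(-93\right) = \left(- \frac{373}{3}\right) \left(-93\right) = 11563$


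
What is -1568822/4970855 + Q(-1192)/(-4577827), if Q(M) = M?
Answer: -7175870450634/22755714232085 ≈ -0.31534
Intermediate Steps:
-1568822/4970855 + Q(-1192)/(-4577827) = -1568822/4970855 - 1192/(-4577827) = -1568822*1/4970855 - 1192*(-1/4577827) = -1568822/4970855 + 1192/4577827 = -7175870450634/22755714232085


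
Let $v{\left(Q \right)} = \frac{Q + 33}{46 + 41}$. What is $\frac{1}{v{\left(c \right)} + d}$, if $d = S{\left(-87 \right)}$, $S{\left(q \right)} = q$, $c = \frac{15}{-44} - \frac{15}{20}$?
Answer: $- \frac{319}{27636} \approx -0.011543$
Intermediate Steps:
$c = - \frac{12}{11}$ ($c = 15 \left(- \frac{1}{44}\right) - \frac{3}{4} = - \frac{15}{44} - \frac{3}{4} = - \frac{12}{11} \approx -1.0909$)
$v{\left(Q \right)} = \frac{11}{29} + \frac{Q}{87}$ ($v{\left(Q \right)} = \frac{33 + Q}{87} = \left(33 + Q\right) \frac{1}{87} = \frac{11}{29} + \frac{Q}{87}$)
$d = -87$
$\frac{1}{v{\left(c \right)} + d} = \frac{1}{\left(\frac{11}{29} + \frac{1}{87} \left(- \frac{12}{11}\right)\right) - 87} = \frac{1}{\left(\frac{11}{29} - \frac{4}{319}\right) - 87} = \frac{1}{\frac{117}{319} - 87} = \frac{1}{- \frac{27636}{319}} = - \frac{319}{27636}$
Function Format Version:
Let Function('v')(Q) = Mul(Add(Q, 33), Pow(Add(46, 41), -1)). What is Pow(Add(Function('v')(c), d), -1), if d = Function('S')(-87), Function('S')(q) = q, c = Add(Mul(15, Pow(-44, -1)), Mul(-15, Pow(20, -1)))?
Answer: Rational(-319, 27636) ≈ -0.011543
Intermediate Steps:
c = Rational(-12, 11) (c = Add(Mul(15, Rational(-1, 44)), Mul(-15, Rational(1, 20))) = Add(Rational(-15, 44), Rational(-3, 4)) = Rational(-12, 11) ≈ -1.0909)
Function('v')(Q) = Add(Rational(11, 29), Mul(Rational(1, 87), Q)) (Function('v')(Q) = Mul(Add(33, Q), Pow(87, -1)) = Mul(Add(33, Q), Rational(1, 87)) = Add(Rational(11, 29), Mul(Rational(1, 87), Q)))
d = -87
Pow(Add(Function('v')(c), d), -1) = Pow(Add(Add(Rational(11, 29), Mul(Rational(1, 87), Rational(-12, 11))), -87), -1) = Pow(Add(Add(Rational(11, 29), Rational(-4, 319)), -87), -1) = Pow(Add(Rational(117, 319), -87), -1) = Pow(Rational(-27636, 319), -1) = Rational(-319, 27636)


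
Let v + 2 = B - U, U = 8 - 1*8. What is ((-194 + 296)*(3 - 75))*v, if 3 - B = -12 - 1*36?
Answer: -359856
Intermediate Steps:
B = 51 (B = 3 - (-12 - 1*36) = 3 - (-12 - 36) = 3 - 1*(-48) = 3 + 48 = 51)
U = 0 (U = 8 - 8 = 0)
v = 49 (v = -2 + (51 - 1*0) = -2 + (51 + 0) = -2 + 51 = 49)
((-194 + 296)*(3 - 75))*v = ((-194 + 296)*(3 - 75))*49 = (102*(-72))*49 = -7344*49 = -359856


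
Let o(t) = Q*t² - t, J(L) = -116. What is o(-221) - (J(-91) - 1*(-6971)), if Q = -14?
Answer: -690408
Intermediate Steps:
o(t) = -t - 14*t² (o(t) = -14*t² - t = -t - 14*t²)
o(-221) - (J(-91) - 1*(-6971)) = -1*(-221)*(1 + 14*(-221)) - (-116 - 1*(-6971)) = -1*(-221)*(1 - 3094) - (-116 + 6971) = -1*(-221)*(-3093) - 1*6855 = -683553 - 6855 = -690408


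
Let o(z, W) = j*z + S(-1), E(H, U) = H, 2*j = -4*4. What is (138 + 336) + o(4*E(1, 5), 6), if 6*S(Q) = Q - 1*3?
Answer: 1324/3 ≈ 441.33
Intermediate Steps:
S(Q) = -1/2 + Q/6 (S(Q) = (Q - 1*3)/6 = (Q - 3)/6 = (-3 + Q)/6 = -1/2 + Q/6)
j = -8 (j = (-4*4)/2 = (1/2)*(-16) = -8)
o(z, W) = -2/3 - 8*z (o(z, W) = -8*z + (-1/2 + (1/6)*(-1)) = -8*z + (-1/2 - 1/6) = -8*z - 2/3 = -2/3 - 8*z)
(138 + 336) + o(4*E(1, 5), 6) = (138 + 336) + (-2/3 - 32) = 474 + (-2/3 - 8*4) = 474 + (-2/3 - 32) = 474 - 98/3 = 1324/3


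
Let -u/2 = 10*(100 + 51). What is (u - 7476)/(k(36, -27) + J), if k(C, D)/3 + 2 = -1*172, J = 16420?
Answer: -5248/7949 ≈ -0.66021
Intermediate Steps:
u = -3020 (u = -20*(100 + 51) = -20*151 = -2*1510 = -3020)
k(C, D) = -522 (k(C, D) = -6 + 3*(-1*172) = -6 + 3*(-172) = -6 - 516 = -522)
(u - 7476)/(k(36, -27) + J) = (-3020 - 7476)/(-522 + 16420) = -10496/15898 = -10496*1/15898 = -5248/7949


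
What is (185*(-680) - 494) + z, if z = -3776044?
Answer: -3902338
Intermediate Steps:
(185*(-680) - 494) + z = (185*(-680) - 494) - 3776044 = (-125800 - 494) - 3776044 = -126294 - 3776044 = -3902338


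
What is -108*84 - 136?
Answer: -9208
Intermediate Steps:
-108*84 - 136 = -9072 - 136 = -9208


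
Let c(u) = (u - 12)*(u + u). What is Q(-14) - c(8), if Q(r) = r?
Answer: 50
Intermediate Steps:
c(u) = 2*u*(-12 + u) (c(u) = (-12 + u)*(2*u) = 2*u*(-12 + u))
Q(-14) - c(8) = -14 - 2*8*(-12 + 8) = -14 - 2*8*(-4) = -14 - 1*(-64) = -14 + 64 = 50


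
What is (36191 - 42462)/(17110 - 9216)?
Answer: -6271/7894 ≈ -0.79440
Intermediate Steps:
(36191 - 42462)/(17110 - 9216) = -6271/7894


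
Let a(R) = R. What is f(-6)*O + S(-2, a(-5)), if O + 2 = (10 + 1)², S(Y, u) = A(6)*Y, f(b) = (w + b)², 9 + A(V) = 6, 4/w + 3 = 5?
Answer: 1910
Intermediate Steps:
w = 2 (w = 4/(-3 + 5) = 4/2 = 4*(½) = 2)
A(V) = -3 (A(V) = -9 + 6 = -3)
f(b) = (2 + b)²
S(Y, u) = -3*Y
O = 119 (O = -2 + (10 + 1)² = -2 + 11² = -2 + 121 = 119)
f(-6)*O + S(-2, a(-5)) = (2 - 6)²*119 - 3*(-2) = (-4)²*119 + 6 = 16*119 + 6 = 1904 + 6 = 1910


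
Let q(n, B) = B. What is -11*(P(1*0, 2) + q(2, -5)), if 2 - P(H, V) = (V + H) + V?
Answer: 77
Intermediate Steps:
P(H, V) = 2 - H - 2*V (P(H, V) = 2 - ((V + H) + V) = 2 - ((H + V) + V) = 2 - (H + 2*V) = 2 + (-H - 2*V) = 2 - H - 2*V)
-11*(P(1*0, 2) + q(2, -5)) = -11*((2 - 0 - 2*2) - 5) = -11*((2 - 1*0 - 4) - 5) = -11*((2 + 0 - 4) - 5) = -11*(-2 - 5) = -11*(-7) = 77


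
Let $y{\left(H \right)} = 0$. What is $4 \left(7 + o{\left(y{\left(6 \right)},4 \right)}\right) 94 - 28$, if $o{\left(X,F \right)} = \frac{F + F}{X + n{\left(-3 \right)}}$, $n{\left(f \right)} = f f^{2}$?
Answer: $\frac{67300}{27} \approx 2492.6$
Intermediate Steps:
$n{\left(f \right)} = f^{3}$
$o{\left(X,F \right)} = \frac{2 F}{-27 + X}$ ($o{\left(X,F \right)} = \frac{F + F}{X + \left(-3\right)^{3}} = \frac{2 F}{X - 27} = \frac{2 F}{-27 + X}$)
$4 \left(7 + o{\left(y{\left(6 \right)},4 \right)}\right) 94 - 28 = 4 \left(7 + 2 \cdot 4 \frac{1}{-27 + 0}\right) 94 - 28 = 4 \left(7 + 2 \cdot 4 \frac{1}{-27}\right) 94 - 28 = 4 \left(7 + 2 \cdot 4 \left(- \frac{1}{27}\right)\right) 94 - 28 = 4 \left(7 - \frac{8}{27}\right) 94 - 28 = 4 \cdot \frac{181}{27} \cdot 94 - 28 = \frac{724}{27} \cdot 94 - 28 = \frac{68056}{27} - 28 = \frac{67300}{27}$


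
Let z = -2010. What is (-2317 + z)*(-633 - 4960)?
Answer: 24200911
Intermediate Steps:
(-2317 + z)*(-633 - 4960) = (-2317 - 2010)*(-633 - 4960) = -4327*(-5593) = 24200911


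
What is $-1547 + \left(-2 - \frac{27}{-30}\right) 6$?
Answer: $- \frac{7768}{5} \approx -1553.6$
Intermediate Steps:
$-1547 + \left(-2 - \frac{27}{-30}\right) 6 = -1547 + \left(-2 - - \frac{9}{10}\right) 6 = -1547 + \left(-2 + \frac{9}{10}\right) 6 = -1547 - \frac{33}{5} = - \frac{7768}{5}$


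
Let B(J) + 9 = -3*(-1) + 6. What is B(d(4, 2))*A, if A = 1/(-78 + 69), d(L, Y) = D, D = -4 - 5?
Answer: 0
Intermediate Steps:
D = -9
d(L, Y) = -9
A = -⅑ (A = 1/(-9) = -⅑ ≈ -0.11111)
B(J) = 0 (B(J) = -9 + (-3*(-1) + 6) = -9 + (3 + 6) = -9 + 9 = 0)
B(d(4, 2))*A = 0*(-⅑) = 0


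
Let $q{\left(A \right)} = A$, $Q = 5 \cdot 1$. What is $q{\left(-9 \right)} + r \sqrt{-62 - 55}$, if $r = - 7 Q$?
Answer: $-9 - 105 i \sqrt{13} \approx -9.0 - 378.58 i$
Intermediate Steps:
$Q = 5$
$r = -35$ ($r = \left(-7\right) 5 = -35$)
$q{\left(-9 \right)} + r \sqrt{-62 - 55} = -9 - 35 \sqrt{-62 - 55} = -9 - 35 \sqrt{-117} = -9 - 35 \cdot 3 i \sqrt{13} = -9 - 105 i \sqrt{13}$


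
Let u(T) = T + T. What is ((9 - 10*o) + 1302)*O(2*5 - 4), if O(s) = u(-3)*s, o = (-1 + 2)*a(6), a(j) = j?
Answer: -45036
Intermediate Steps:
u(T) = 2*T
o = 6 (o = (-1 + 2)*6 = 1*6 = 6)
O(s) = -6*s (O(s) = (2*(-3))*s = -6*s)
((9 - 10*o) + 1302)*O(2*5 - 4) = ((9 - 10*6) + 1302)*(-6*(2*5 - 4)) = ((9 - 60) + 1302)*(-6*(10 - 4)) = (-51 + 1302)*(-6*6) = 1251*(-36) = -45036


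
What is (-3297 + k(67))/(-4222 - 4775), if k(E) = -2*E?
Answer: 3431/8997 ≈ 0.38135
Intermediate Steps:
(-3297 + k(67))/(-4222 - 4775) = (-3297 - 2*67)/(-4222 - 4775) = (-3297 - 134)/(-8997) = -3431*(-1/8997) = 3431/8997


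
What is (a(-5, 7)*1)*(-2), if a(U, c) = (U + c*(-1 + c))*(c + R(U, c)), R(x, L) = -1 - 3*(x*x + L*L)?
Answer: 15984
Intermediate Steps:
R(x, L) = -1 - 3*L**2 - 3*x**2 (R(x, L) = -1 - 3*(x**2 + L**2) = -1 - 3*(L**2 + x**2) = -1 + (-3*L**2 - 3*x**2) = -1 - 3*L**2 - 3*x**2)
a(U, c) = (U + c*(-1 + c))*(-1 + c - 3*U**2 - 3*c**2) (a(U, c) = (U + c*(-1 + c))*(c + (-1 - 3*c**2 - 3*U**2)) = (U + c*(-1 + c))*(c + (-1 - 3*U**2 - 3*c**2)) = (U + c*(-1 + c))*(-1 + c - 3*U**2 - 3*c**2))
(a(-5, 7)*1)*(-2) = ((7 - 1*(-5) - 3*(-5)**3 - 3*7**4 - 2*7**2 + 4*7**3 - 5*7 - 3*(-5)*7**2 - 3*(-5)**2*7**2 + 3*7*(-5)**2)*1)*(-2) = ((7 + 5 - 3*(-125) - 3*2401 - 2*49 + 4*343 - 35 - 3*(-5)*49 - 3*25*49 + 3*7*25)*1)*(-2) = ((7 + 5 + 375 - 7203 - 98 + 1372 - 35 + 735 - 3675 + 525)*1)*(-2) = -7992*1*(-2) = -7992*(-2) = 15984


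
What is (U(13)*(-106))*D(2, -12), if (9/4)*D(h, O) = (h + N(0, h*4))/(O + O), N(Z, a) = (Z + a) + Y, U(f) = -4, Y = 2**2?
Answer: -2968/27 ≈ -109.93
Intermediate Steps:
Y = 4
N(Z, a) = 4 + Z + a (N(Z, a) = (Z + a) + 4 = 4 + Z + a)
D(h, O) = 2*(4 + 5*h)/(9*O) (D(h, O) = 4*((h + (4 + 0 + h*4))/(O + O))/9 = 4*((h + (4 + 0 + 4*h))/((2*O)))/9 = 4*((h + (4 + 4*h))*(1/(2*O)))/9 = 4*((4 + 5*h)*(1/(2*O)))/9 = 4*((4 + 5*h)/(2*O))/9 = 2*(4 + 5*h)/(9*O))
(U(13)*(-106))*D(2, -12) = (-4*(-106))*((2/9)*(4 + 5*2)/(-12)) = 424*((2/9)*(-1/12)*(4 + 10)) = 424*((2/9)*(-1/12)*14) = 424*(-7/27) = -2968/27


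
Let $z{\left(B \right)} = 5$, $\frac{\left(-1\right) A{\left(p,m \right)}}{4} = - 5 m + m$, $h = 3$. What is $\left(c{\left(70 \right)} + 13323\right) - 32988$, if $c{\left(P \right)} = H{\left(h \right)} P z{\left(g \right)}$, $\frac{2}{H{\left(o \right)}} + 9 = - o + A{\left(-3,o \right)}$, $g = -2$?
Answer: $- \frac{176810}{9} \approx -19646.0$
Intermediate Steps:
$A{\left(p,m \right)} = 16 m$ ($A{\left(p,m \right)} = - 4 \left(- 5 m + m\right) = - 4 \left(- 4 m\right) = 16 m$)
$H{\left(o \right)} = \frac{2}{-9 + 15 o}$ ($H{\left(o \right)} = \frac{2}{-9 + \left(- o + 16 o\right)} = \frac{2}{-9 + 15 o}$)
$c{\left(P \right)} = \frac{5 P}{18}$ ($c{\left(P \right)} = \frac{2}{3 \left(-3 + 5 \cdot 3\right)} P 5 = \frac{2}{3 \left(-3 + 15\right)} 5 P = \frac{2}{3 \cdot 12} \cdot 5 P = \frac{2}{3} \cdot \frac{1}{12} \cdot 5 P = \frac{5 P}{18}$)
$\left(c{\left(70 \right)} + 13323\right) - 32988 = \left(\frac{5}{18} \cdot 70 + 13323\right) - 32988 = \left(\frac{175}{9} + 13323\right) - 32988 = \frac{120082}{9} - 32988 = - \frac{176810}{9}$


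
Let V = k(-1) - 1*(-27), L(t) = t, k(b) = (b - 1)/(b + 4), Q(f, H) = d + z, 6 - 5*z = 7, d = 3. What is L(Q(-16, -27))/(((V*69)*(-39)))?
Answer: -14/354315 ≈ -3.9513e-5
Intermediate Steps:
z = -⅕ (z = 6/5 - ⅕*7 = 6/5 - 7/5 = -⅕ ≈ -0.20000)
Q(f, H) = 14/5 (Q(f, H) = 3 - ⅕ = 14/5)
k(b) = (-1 + b)/(4 + b)
V = 79/3 (V = (-1 - 1)/(4 - 1) - 1*(-27) = -2/3 + 27 = (⅓)*(-2) + 27 = -⅔ + 27 = 79/3 ≈ 26.333)
L(Q(-16, -27))/(((V*69)*(-39))) = 14/(5*((((79/3)*69)*(-39)))) = 14/(5*((1817*(-39)))) = (14/5)/(-70863) = (14/5)*(-1/70863) = -14/354315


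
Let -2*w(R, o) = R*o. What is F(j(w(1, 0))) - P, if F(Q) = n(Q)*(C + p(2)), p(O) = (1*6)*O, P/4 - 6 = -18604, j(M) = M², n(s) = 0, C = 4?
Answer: 74392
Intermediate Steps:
w(R, o) = -R*o/2
P = -74392 (P = 24 + 4*(-18604) = 24 - 74416 = -74392)
p(O) = 6*O
F(Q) = 0 (F(Q) = 0*(4 + 6*2) = 0*(4 + 12) = 0*16 = 0)
F(j(w(1, 0))) - P = 0 - 1*(-74392) = 0 + 74392 = 74392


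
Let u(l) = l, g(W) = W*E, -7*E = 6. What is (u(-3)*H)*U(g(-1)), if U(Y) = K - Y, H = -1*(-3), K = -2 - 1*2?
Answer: 306/7 ≈ 43.714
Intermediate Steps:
E = -6/7 (E = -1/7*6 = -6/7 ≈ -0.85714)
g(W) = -6*W/7 (g(W) = W*(-6/7) = -6*W/7)
K = -4 (K = -2 - 2 = -4)
H = 3
U(Y) = -4 - Y
(u(-3)*H)*U(g(-1)) = (-3*3)*(-4 - (-6)*(-1)/7) = -9*(-4 - 1*6/7) = -9*(-4 - 6/7) = -9*(-34/7) = 306/7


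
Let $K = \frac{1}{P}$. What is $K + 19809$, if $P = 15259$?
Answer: $\frac{302265532}{15259} \approx 19809.0$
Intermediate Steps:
$K = \frac{1}{15259} \approx 6.5535 \cdot 10^{-5}$
$K + 19809 = \frac{1}{15259} + 19809 = \frac{302265532}{15259}$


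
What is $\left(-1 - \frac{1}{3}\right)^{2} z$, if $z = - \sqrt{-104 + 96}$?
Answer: $- \frac{32 i \sqrt{2}}{9} \approx - 5.0283 i$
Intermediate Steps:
$z = - 2 i \sqrt{2}$ ($z = - \sqrt{-8} = - 2 i \sqrt{2} \approx - 2.8284 i$)
$\left(-1 - \frac{1}{3}\right)^{2} z = \left(-1 - \frac{1}{3}\right)^{2} \left(- 2 i \sqrt{2}\right) = \left(- \frac{4}{3}\right)^{2} \left(- 2 i \sqrt{2}\right) = \frac{16 \left(- 2 i \sqrt{2}\right)}{9} = - \frac{32 i \sqrt{2}}{9}$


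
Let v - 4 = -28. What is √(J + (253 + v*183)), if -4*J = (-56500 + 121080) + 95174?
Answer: 3*I*√19590/2 ≈ 209.95*I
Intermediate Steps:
v = -24 (v = 4 - 28 = -24)
J = -79877/2 (J = -((-56500 + 121080) + 95174)/4 = -(64580 + 95174)/4 = -¼*159754 = -79877/2 ≈ -39939.)
√(J + (253 + v*183)) = √(-79877/2 + (253 - 24*183)) = √(-79877/2 + (253 - 4392)) = √(-79877/2 - 4139) = √(-88155/2) = 3*I*√19590/2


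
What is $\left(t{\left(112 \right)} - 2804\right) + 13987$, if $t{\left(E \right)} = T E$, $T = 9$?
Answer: $12191$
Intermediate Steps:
$t{\left(E \right)} = 9 E$
$\left(t{\left(112 \right)} - 2804\right) + 13987 = \left(9 \cdot 112 - 2804\right) + 13987 = \left(1008 - 2804\right) + 13987 = -1796 + 13987 = 12191$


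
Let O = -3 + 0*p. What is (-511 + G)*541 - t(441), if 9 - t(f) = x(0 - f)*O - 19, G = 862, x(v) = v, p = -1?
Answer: 191186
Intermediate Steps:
O = -3 (O = -3 + 0*(-1) = -3 + 0 = -3)
t(f) = 28 - 3*f (t(f) = 9 - ((0 - f)*(-3) - 19) = 9 - (-f*(-3) - 19) = 9 - (3*f - 19) = 9 - (-19 + 3*f) = 9 + (19 - 3*f) = 28 - 3*f)
(-511 + G)*541 - t(441) = (-511 + 862)*541 - (28 - 3*441) = 351*541 - (28 - 1323) = 189891 - 1*(-1295) = 189891 + 1295 = 191186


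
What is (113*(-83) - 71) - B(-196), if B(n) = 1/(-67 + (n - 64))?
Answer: -3090149/327 ≈ -9450.0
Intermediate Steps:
B(n) = 1/(-131 + n) (B(n) = 1/(-67 + (-64 + n)) = 1/(-131 + n))
(113*(-83) - 71) - B(-196) = (113*(-83) - 71) - 1/(-131 - 196) = (-9379 - 71) - 1/(-327) = -9450 - 1*(-1/327) = -9450 + 1/327 = -3090149/327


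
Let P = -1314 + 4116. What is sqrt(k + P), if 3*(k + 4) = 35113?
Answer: sqrt(130521)/3 ≈ 120.43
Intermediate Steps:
k = 35101/3 (k = -4 + (1/3)*35113 = -4 + 35113/3 = 35101/3 ≈ 11700.)
P = 2802
sqrt(k + P) = sqrt(35101/3 + 2802) = sqrt(43507/3) = sqrt(130521)/3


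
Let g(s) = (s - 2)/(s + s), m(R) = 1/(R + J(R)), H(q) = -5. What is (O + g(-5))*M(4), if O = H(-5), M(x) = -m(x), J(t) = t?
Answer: 43/80 ≈ 0.53750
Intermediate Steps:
m(R) = 1/(2*R) (m(R) = 1/(R + R) = 1/(2*R))
g(s) = (-2 + s)/(2*s) (g(s) = (-2 + s)/((2*s)) = (-2 + s)*(1/(2*s)) = (-2 + s)/(2*s))
M(x) = -1/(2*x)
O = -5
(O + g(-5))*M(4) = (-5 + (½)*(-2 - 5)/(-5))*(-½/4) = (-5 + (½)*(-⅕)*(-7))*(-½*¼) = (-5 + 7/10)*(-⅛) = -43/10*(-⅛) = 43/80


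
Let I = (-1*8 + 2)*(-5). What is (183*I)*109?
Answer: 598410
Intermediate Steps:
I = 30 (I = (-8 + 2)*(-5) = -6*(-5) = 30)
(183*I)*109 = (183*30)*109 = 5490*109 = 598410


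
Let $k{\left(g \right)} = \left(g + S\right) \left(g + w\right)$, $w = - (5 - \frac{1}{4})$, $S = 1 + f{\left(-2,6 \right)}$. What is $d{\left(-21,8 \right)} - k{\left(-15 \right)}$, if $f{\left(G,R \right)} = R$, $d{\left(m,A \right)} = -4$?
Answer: $-162$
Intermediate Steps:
$S = 7$ ($S = 1 + 6 = 7$)
$w = - \frac{19}{4}$ ($w = - (5 - \frac{1}{4}) = \left(-1\right) \frac{19}{4} = - \frac{19}{4} \approx -4.75$)
$k{\left(g \right)} = \left(7 + g\right) \left(- \frac{19}{4} + g\right)$ ($k{\left(g \right)} = \left(g + 7\right) \left(g - \frac{19}{4}\right) = \left(7 + g\right) \left(- \frac{19}{4} + g\right)$)
$d{\left(-21,8 \right)} - k{\left(-15 \right)} = -4 - \left(- \frac{133}{4} + \left(-15\right)^{2} + \frac{9}{4} \left(-15\right)\right) = -4 - \left(- \frac{133}{4} + 225 - \frac{135}{4}\right) = -4 - 158 = -162$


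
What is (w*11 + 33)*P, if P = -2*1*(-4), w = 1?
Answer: 352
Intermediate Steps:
P = 8 (P = -2*(-4) = 8)
(w*11 + 33)*P = (1*11 + 33)*8 = (11 + 33)*8 = 44*8 = 352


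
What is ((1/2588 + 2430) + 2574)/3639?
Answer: 12950353/9417732 ≈ 1.3751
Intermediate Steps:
((1/2588 + 2430) + 2574)/3639 = ((1/2588 + 2430) + 2574)*(1/3639) = (6288841/2588 + 2574)*(1/3639) = (12950353/2588)*(1/3639) = 12950353/9417732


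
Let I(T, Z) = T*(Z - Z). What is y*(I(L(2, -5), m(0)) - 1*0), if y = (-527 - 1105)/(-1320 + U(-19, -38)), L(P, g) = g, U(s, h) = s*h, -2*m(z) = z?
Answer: 0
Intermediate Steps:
m(z) = -z/2
U(s, h) = h*s
I(T, Z) = 0 (I(T, Z) = T*0 = 0)
y = 816/299 (y = (-527 - 1105)/(-1320 - 38*(-19)) = -1632/(-1320 + 722) = -1632/(-598) = -1632*(-1/598) = 816/299 ≈ 2.7291)
y*(I(L(2, -5), m(0)) - 1*0) = 816*(0 - 1*0)/299 = 816*(0 + 0)/299 = (816/299)*0 = 0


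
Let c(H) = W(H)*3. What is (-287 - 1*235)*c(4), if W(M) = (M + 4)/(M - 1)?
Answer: -4176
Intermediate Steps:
W(M) = (4 + M)/(-1 + M)
c(H) = 3*(4 + H)/(-1 + H) (c(H) = ((4 + H)/(-1 + H))*3 = 3*(4 + H)/(-1 + H))
(-287 - 1*235)*c(4) = (-287 - 1*235)*(3*(4 + 4)/(-1 + 4)) = (-287 - 235)*(3*8/3) = -1566*8/3 = -522*8 = -4176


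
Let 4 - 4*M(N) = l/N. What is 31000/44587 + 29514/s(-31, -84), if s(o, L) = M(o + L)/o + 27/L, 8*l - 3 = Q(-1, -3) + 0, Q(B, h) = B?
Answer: -525424431846040/6296888249 ≈ -83442.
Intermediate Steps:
l = 1/4 (l = 3/8 + (-1 + 0)/8 = 3/8 + (1/8)*(-1) = 3/8 - 1/8 = 1/4 ≈ 0.25000)
M(N) = 1 - 1/(16*N)
s(o, L) = 27/L + (-1/16 + L + o)/(o*(L + o)) (s(o, L) = ((-1/16 + (o + L))/(o + L))/o + 27/L = ((-1/16 + (L + o))/(L + o))/o + 27/L = ((-1/16 + L + o)/(L + o))/o + 27/L = (-1/16 + L + o)/(o*(L + o)) + 27/L = 27/L + (-1/16 + L + o)/(o*(L + o)))
31000/44587 + 29514/s(-31, -84) = 31000/44587 + 29514/(27/(-84) + (-1/16 - 84 - 31)/((-31)*(-84 - 31))) = 31000*(1/44587) + 29514/(27*(-1/84) - 1/31*(-1841/16)/(-115)) = 31000/44587 + 29514/(-9/28 - 1/31*(-1/115)*(-1841/16)) = 31000/44587 + 29514/(-9/28 - 1841/57040) = 31000/44587 + 29514/(-141227/399280) = 31000/44587 + 29514*(-399280/141227) = 31000/44587 - 11784349920/141227 = -525424431846040/6296888249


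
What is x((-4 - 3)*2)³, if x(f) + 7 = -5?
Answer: -1728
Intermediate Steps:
x(f) = -12 (x(f) = -7 - 5 = -12)
x((-4 - 3)*2)³ = (-12)³ = -1728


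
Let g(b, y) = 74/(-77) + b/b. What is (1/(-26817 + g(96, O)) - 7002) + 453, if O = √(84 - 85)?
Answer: -13523069471/2064906 ≈ -6549.0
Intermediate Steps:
O = I (O = √(-1) = I ≈ 1.0*I)
g(b, y) = 3/77 (g(b, y) = 74*(-1/77) + 1 = -74/77 + 1 = 3/77)
(1/(-26817 + g(96, O)) - 7002) + 453 = (1/(-26817 + 3/77) - 7002) + 453 = (1/(-2064906/77) - 7002) + 453 = (-77/2064906 - 7002) + 453 = -14458471889/2064906 + 453 = -13523069471/2064906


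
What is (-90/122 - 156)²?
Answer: 91412721/3721 ≈ 24567.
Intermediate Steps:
(-90/122 - 156)² = (-90*1/122 - 156)² = (-45/61 - 156)² = (-9561/61)² = 91412721/3721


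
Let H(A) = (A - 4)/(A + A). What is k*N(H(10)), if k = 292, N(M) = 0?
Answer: 0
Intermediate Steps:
H(A) = (-4 + A)/(2*A) (H(A) = (-4 + A)/((2*A)) = (-4 + A)*(1/(2*A)) = (-4 + A)/(2*A))
k*N(H(10)) = 292*0 = 0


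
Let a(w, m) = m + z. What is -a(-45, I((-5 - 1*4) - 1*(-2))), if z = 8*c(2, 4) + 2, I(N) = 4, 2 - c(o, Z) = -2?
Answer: -38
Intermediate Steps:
c(o, Z) = 4 (c(o, Z) = 2 - 1*(-2) = 2 + 2 = 4)
z = 34 (z = 8*4 + 2 = 32 + 2 = 34)
a(w, m) = 34 + m (a(w, m) = m + 34 = 34 + m)
-a(-45, I((-5 - 1*4) - 1*(-2))) = -(34 + 4) = -1*38 = -38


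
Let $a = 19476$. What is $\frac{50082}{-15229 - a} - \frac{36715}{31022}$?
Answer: $- \frac{2827837879}{1076618510} \approx -2.6266$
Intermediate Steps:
$\frac{50082}{-15229 - a} - \frac{36715}{31022} = \frac{50082}{-15229 - 19476} - \frac{36715}{31022} = \frac{50082}{-34705} - \frac{36715}{31022} = 50082 \left(- \frac{1}{34705}\right) - \frac{36715}{31022} = - \frac{50082}{34705} - \frac{36715}{31022} = - \frac{2827837879}{1076618510}$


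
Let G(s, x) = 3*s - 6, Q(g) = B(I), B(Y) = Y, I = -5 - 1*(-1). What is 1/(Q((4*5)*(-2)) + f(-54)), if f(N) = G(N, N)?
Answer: -1/172 ≈ -0.0058140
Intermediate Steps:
I = -4 (I = -5 + 1 = -4)
Q(g) = -4
G(s, x) = -6 + 3*s
f(N) = -6 + 3*N
1/(Q((4*5)*(-2)) + f(-54)) = 1/(-4 + (-6 + 3*(-54))) = 1/(-4 + (-6 - 162)) = 1/(-4 - 168) = 1/(-172) = -1/172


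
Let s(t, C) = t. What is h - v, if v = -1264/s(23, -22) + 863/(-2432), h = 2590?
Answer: 147968137/55936 ≈ 2645.3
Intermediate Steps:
v = -3093897/55936 (v = -1264/23 + 863/(-2432) = -1264*1/23 + 863*(-1/2432) = -1264/23 - 863/2432 = -3093897/55936 ≈ -55.311)
h - v = 2590 - 1*(-3093897/55936) = 2590 + 3093897/55936 = 147968137/55936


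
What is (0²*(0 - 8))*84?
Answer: 0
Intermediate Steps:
(0²*(0 - 8))*84 = (0*(-8))*84 = 0*84 = 0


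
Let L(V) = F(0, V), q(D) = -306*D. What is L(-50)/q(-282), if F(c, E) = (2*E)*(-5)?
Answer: 125/21573 ≈ 0.0057943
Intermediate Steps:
F(c, E) = -10*E
L(V) = -10*V
L(-50)/q(-282) = (-10*(-50))/((-306*(-282))) = 500/86292 = 500*(1/86292) = 125/21573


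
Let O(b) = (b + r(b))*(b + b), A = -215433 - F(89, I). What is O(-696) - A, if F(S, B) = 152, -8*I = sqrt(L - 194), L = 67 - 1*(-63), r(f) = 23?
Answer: 1152401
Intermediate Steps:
L = 130 (L = 67 + 63 = 130)
I = -I (I = -sqrt(130 - 194)/8 = -I ≈ -1.0*I)
A = -215585 (A = -215433 - 1*152 = -215433 - 152 = -215585)
O(b) = 2*b*(23 + b) (O(b) = (b + 23)*(b + b) = (23 + b)*(2*b) = 2*b*(23 + b))
O(-696) - A = 2*(-696)*(23 - 696) - 1*(-215585) = 2*(-696)*(-673) + 215585 = 936816 + 215585 = 1152401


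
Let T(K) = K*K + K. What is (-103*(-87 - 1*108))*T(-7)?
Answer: 843570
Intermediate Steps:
T(K) = K + K**2 (T(K) = K**2 + K = K + K**2)
(-103*(-87 - 1*108))*T(-7) = (-103*(-87 - 1*108))*(-7*(1 - 7)) = (-103*(-87 - 108))*(-7*(-6)) = -103*(-195)*42 = 20085*42 = 843570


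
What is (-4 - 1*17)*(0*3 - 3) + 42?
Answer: 105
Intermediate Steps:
(-4 - 1*17)*(0*3 - 3) + 42 = (-4 - 17)*(0 - 3) + 42 = -21*(-3) + 42 = 63 + 42 = 105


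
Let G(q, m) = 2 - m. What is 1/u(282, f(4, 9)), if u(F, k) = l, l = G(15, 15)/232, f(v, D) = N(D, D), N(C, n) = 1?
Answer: -232/13 ≈ -17.846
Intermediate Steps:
f(v, D) = 1
l = -13/232 (l = (2 - 1*15)/232 = (2 - 15)*(1/232) = -13*1/232 = -13/232 ≈ -0.056035)
u(F, k) = -13/232
1/u(282, f(4, 9)) = 1/(-13/232) = -232/13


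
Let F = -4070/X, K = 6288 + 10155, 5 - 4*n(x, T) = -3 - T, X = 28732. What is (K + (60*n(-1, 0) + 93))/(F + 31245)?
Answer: 21752736/40805785 ≈ 0.53308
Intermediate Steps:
n(x, T) = 2 + T/4 (n(x, T) = 5/4 - (-3 - T)/4 = 5/4 + (¾ + T/4) = 2 + T/4)
K = 16443
F = -185/1306 (F = -4070/28732 = -4070*1/28732 = -185/1306 ≈ -0.14165)
(K + (60*n(-1, 0) + 93))/(F + 31245) = (16443 + (60*(2 + (¼)*0) + 93))/(-185/1306 + 31245) = (16443 + (60*(2 + 0) + 93))/(40805785/1306) = (16443 + (60*2 + 93))*(1306/40805785) = (16443 + (120 + 93))*(1306/40805785) = (16443 + 213)*(1306/40805785) = 16656*(1306/40805785) = 21752736/40805785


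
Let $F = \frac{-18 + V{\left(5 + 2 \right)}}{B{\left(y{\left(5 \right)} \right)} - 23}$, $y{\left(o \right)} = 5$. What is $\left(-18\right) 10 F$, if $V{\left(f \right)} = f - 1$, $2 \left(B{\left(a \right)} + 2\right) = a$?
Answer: $-96$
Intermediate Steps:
$B{\left(a \right)} = -2 + \frac{a}{2}$
$V{\left(f \right)} = -1 + f$
$F = \frac{8}{15}$ ($F = \frac{-18 + \left(-1 + \left(5 + 2\right)\right)}{\left(-2 + \frac{1}{2} \cdot 5\right) - 23} = \frac{-18 + \left(-1 + 7\right)}{\left(-2 + \frac{5}{2}\right) - 23} = \frac{-18 + 6}{\frac{1}{2} - 23} = - \frac{12}{- \frac{45}{2}} = \left(-12\right) \left(- \frac{2}{45}\right) = \frac{8}{15} \approx 0.53333$)
$\left(-18\right) 10 F = \left(-18\right) 10 \cdot \frac{8}{15} = \left(-180\right) \frac{8}{15} = -96$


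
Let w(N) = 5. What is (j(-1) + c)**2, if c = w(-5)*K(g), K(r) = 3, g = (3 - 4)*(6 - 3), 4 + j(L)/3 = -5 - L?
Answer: 81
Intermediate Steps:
j(L) = -27 - 3*L (j(L) = -12 + 3*(-5 - L) = -12 + (-15 - 3*L) = -27 - 3*L)
g = -3 (g = -1*3 = -3)
c = 15 (c = 5*3 = 15)
(j(-1) + c)**2 = ((-27 - 3*(-1)) + 15)**2 = ((-27 + 3) + 15)**2 = (-24 + 15)**2 = (-9)**2 = 81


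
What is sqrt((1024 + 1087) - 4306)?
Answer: I*sqrt(2195) ≈ 46.851*I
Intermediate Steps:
sqrt((1024 + 1087) - 4306) = sqrt(2111 - 4306) = sqrt(-2195) = I*sqrt(2195)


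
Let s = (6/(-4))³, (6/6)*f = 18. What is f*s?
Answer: -243/4 ≈ -60.750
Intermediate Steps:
f = 18
s = -27/8 (s = (6*(-¼))³ = (-3/2)³ = -27/8 ≈ -3.3750)
f*s = 18*(-27/8) = -243/4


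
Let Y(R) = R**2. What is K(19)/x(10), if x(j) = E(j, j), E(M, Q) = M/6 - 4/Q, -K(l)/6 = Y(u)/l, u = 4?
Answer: -1440/361 ≈ -3.9889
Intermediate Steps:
K(l) = -96/l (K(l) = -6*4**2/l = -96/l)
E(M, Q) = -4/Q + M/6 (E(M, Q) = M*(1/6) - 4/Q = M/6 - 4/Q = -4/Q + M/6)
x(j) = -4/j + j/6
K(19)/x(10) = (-96/19)/(-4/10 + (1/6)*10) = (-96*1/19)/(-4*1/10 + 5/3) = -96/(19*(-2/5 + 5/3)) = -96/(19*19/15) = -96/19*15/19 = -1440/361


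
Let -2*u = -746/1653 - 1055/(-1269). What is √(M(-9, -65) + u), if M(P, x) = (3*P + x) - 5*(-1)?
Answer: I*√18945704418846/466146 ≈ 9.3376*I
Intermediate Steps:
M(P, x) = 5 + x + 3*P (M(P, x) = (x + 3*P) + 5 = 5 + x + 3*P)
u = -265747/1398438 (u = -(-746/1653 - 1055/(-1269))/2 = -(-746*1/1653 - 1055*(-1/1269))/2 = -(-746/1653 + 1055/1269)/2 = -½*265747/699219 = -265747/1398438 ≈ -0.19003)
√(M(-9, -65) + u) = √((5 - 65 + 3*(-9)) - 265747/1398438) = √((5 - 65 - 27) - 265747/1398438) = √(-87 - 265747/1398438) = √(-121929853/1398438) = I*√18945704418846/466146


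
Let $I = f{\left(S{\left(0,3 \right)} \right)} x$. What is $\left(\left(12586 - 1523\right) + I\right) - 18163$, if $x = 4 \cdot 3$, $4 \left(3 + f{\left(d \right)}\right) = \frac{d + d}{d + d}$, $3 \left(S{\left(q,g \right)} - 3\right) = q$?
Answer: $-7133$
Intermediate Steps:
$S{\left(q,g \right)} = 3 + \frac{q}{3}$
$f{\left(d \right)} = - \frac{11}{4}$ ($f{\left(d \right)} = -3 + \frac{\left(d + d\right) \frac{1}{d + d}}{4} = -3 + \frac{2 d \frac{1}{2 d}}{4} = -3 + \frac{1}{4} \cdot 1 = -3 + \frac{1}{4} = - \frac{11}{4}$)
$x = 12$
$I = -33$ ($I = \left(- \frac{11}{4}\right) 12 = -33$)
$\left(\left(12586 - 1523\right) + I\right) - 18163 = \left(\left(12586 - 1523\right) - 33\right) - 18163 = \left(11063 - 33\right) - 18163 = 11030 - 18163 = -7133$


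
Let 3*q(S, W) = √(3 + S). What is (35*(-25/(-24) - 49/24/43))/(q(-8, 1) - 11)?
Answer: -592515/188168 - 17955*I*√5/188168 ≈ -3.1489 - 0.21337*I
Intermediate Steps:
q(S, W) = √(3 + S)/3
(35*(-25/(-24) - 49/24/43))/(q(-8, 1) - 11) = (35*(-25/(-24) - 49/24/43))/(√(3 - 8)/3 - 11) = (35*(-25*(-1/24) - 49*1/24*(1/43)))/(√(-5)/3 - 11) = (35*(25/24 - 49/24*1/43))/((I*√5)/3 - 11) = (35*(25/24 - 49/1032))/(I*√5/3 - 11) = (35*(171/172))/(-11 + I*√5/3) = 5985/(172*(-11 + I*√5/3))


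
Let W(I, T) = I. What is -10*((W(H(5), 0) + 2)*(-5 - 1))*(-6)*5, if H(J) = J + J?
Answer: -21600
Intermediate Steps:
H(J) = 2*J
-10*((W(H(5), 0) + 2)*(-5 - 1))*(-6)*5 = -10*((2*5 + 2)*(-5 - 1))*(-6)*5 = -10*((10 + 2)*(-6))*(-6)*5 = -10*(12*(-6))*(-6)*5 = -10*(-72*(-6))*5 = -4320*5 = -10*2160 = -21600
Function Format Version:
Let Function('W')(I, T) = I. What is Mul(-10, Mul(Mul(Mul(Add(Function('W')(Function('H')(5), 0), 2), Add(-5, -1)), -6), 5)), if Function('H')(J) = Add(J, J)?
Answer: -21600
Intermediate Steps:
Function('H')(J) = Mul(2, J)
Mul(-10, Mul(Mul(Mul(Add(Function('W')(Function('H')(5), 0), 2), Add(-5, -1)), -6), 5)) = Mul(-10, Mul(Mul(Mul(Add(Mul(2, 5), 2), Add(-5, -1)), -6), 5)) = Mul(-10, Mul(Mul(Mul(Add(10, 2), -6), -6), 5)) = Mul(-10, Mul(Mul(Mul(12, -6), -6), 5)) = Mul(-10, Mul(Mul(-72, -6), 5)) = Mul(-10, Mul(432, 5)) = Mul(-10, 2160) = -21600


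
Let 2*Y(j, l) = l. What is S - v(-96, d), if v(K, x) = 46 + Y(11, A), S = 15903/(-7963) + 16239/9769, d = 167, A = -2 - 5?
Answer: -6664286995/155581094 ≈ -42.835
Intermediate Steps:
A = -7
Y(j, l) = l/2
S = -26045250/77790547 (S = 15903*(-1/7963) + 16239*(1/9769) = -15903/7963 + 16239/9769 = -26045250/77790547 ≈ -0.33481)
v(K, x) = 85/2 (v(K, x) = 46 + (1/2)*(-7) = 46 - 7/2 = 85/2)
S - v(-96, d) = -26045250/77790547 - 1*85/2 = -26045250/77790547 - 85/2 = -6664286995/155581094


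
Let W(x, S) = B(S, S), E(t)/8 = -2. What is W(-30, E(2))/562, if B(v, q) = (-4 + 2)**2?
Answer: 2/281 ≈ 0.0071174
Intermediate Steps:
B(v, q) = 4 (B(v, q) = (-2)**2 = 4)
E(t) = -16 (E(t) = 8*(-2) = -16)
W(x, S) = 4
W(-30, E(2))/562 = 4/562 = 4*(1/562) = 2/281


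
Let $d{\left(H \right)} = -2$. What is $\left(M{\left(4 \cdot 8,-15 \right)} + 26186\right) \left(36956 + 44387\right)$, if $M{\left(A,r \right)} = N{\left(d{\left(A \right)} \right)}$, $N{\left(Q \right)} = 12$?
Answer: $2131023914$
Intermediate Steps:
$M{\left(A,r \right)} = 12$
$\left(M{\left(4 \cdot 8,-15 \right)} + 26186\right) \left(36956 + 44387\right) = \left(12 + 26186\right) \left(36956 + 44387\right) = 26198 \cdot 81343 = 2131023914$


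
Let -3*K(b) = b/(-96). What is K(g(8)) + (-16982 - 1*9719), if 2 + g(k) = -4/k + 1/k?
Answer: -61519123/2304 ≈ -26701.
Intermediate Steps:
g(k) = -2 - 3/k (g(k) = -2 + (-4/k + 1/k) = -2 - 3/k)
K(b) = b/288 (K(b) = -b/(3*(-96)) = -b*(-1)/(3*96) = -(-1)*b/288 = b/288)
K(g(8)) + (-16982 - 1*9719) = (-2 - 3/8)/288 + (-16982 - 1*9719) = (-2 - 3*⅛)/288 + (-16982 - 9719) = (-2 - 3/8)/288 - 26701 = (1/288)*(-19/8) - 26701 = -19/2304 - 26701 = -61519123/2304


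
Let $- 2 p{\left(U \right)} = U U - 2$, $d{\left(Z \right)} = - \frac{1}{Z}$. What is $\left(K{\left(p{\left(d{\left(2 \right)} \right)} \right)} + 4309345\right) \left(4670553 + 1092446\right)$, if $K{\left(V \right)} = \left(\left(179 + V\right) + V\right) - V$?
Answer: $\frac{198686300360801}{8} \approx 2.4836 \cdot 10^{13}$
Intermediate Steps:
$p{\left(U \right)} = 1 - \frac{U^{2}}{2}$ ($p{\left(U \right)} = - \frac{U U - 2}{2} = - \frac{U^{2} - 2}{2} = - \frac{-2 + U^{2}}{2} = 1 - \frac{U^{2}}{2}$)
$K{\left(V \right)} = 179 + V$ ($K{\left(V \right)} = \left(179 + 2 V\right) - V = 179 + V$)
$\left(K{\left(p{\left(d{\left(2 \right)} \right)} \right)} + 4309345\right) \left(4670553 + 1092446\right) = \left(\left(179 + \left(1 - \frac{\left(- \frac{1}{2}\right)^{2}}{2}\right)\right) + 4309345\right) \left(4670553 + 1092446\right) = \left(\left(179 + \left(1 - \frac{\left(\left(-1\right) \frac{1}{2}\right)^{2}}{2}\right)\right) + 4309345\right) 5762999 = \left(\left(179 + \left(1 - \frac{\left(- \frac{1}{2}\right)^{2}}{2}\right)\right) + 4309345\right) 5762999 = \left(\left(179 + \left(1 - \frac{1}{8}\right)\right) + 4309345\right) 5762999 = \left(\left(179 + \frac{7}{8}\right) + 4309345\right) 5762999 = \left(\frac{1439}{8} + 4309345\right) 5762999 = \frac{34476199}{8} \cdot 5762999 = \frac{198686300360801}{8}$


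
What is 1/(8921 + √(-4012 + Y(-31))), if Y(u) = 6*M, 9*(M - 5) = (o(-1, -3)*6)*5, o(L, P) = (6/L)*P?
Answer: 8921/79587863 - I*√3622/79587863 ≈ 0.00011209 - 7.5618e-7*I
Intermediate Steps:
o(L, P) = 6*P/L
M = 65 (M = 5 + (((6*(-3)/(-1))*6)*5)/9 = 5 + (((6*(-3)*(-1))*6)*5)/9 = 5 + ((18*6)*5)/9 = 5 + (108*5)/9 = 5 + (⅑)*540 = 5 + 60 = 65)
Y(u) = 390 (Y(u) = 6*65 = 390)
1/(8921 + √(-4012 + Y(-31))) = 1/(8921 + √(-4012 + 390)) = 1/(8921 + √(-3622)) = 1/(8921 + I*√3622)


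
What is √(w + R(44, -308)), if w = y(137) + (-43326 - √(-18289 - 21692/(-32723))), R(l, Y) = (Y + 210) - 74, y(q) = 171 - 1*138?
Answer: √(-46542092895985 - 32723*I*√19583054971365)/32723 ≈ 0.32433 - 208.48*I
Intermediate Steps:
y(q) = 33 (y(q) = 171 - 138 = 33)
R(l, Y) = 136 + Y (R(l, Y) = (210 + Y) - 74 = 136 + Y)
w = -43293 - I*√19583054971365/32723 (w = 33 + (-43326 - √(-18289 - 21692/(-32723))) = 33 + (-43326 - √(-18289 - 21692*(-1/32723))) = 33 + (-43326 - √(-18289 + 21692/32723)) = 33 + (-43326 - √(-598449255/32723)) = 33 + (-43326 - I*√19583054971365/32723) = -43293 - I*√19583054971365/32723 ≈ -43293.0 - 135.23*I)
√(w + R(44, -308)) = √((-43293 - I*√19583054971365/32723) + (136 - 308)) = √((-43293 - I*√19583054971365/32723) - 172) = √(-43465 - I*√19583054971365/32723)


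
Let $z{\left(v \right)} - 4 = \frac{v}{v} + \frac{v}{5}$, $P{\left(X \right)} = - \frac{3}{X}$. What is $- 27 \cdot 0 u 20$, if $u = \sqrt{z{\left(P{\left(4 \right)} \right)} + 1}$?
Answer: $0$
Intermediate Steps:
$z{\left(v \right)} = 5 + \frac{v}{5}$ ($z{\left(v \right)} = 4 + \left(\frac{v}{v} + \frac{v}{5}\right) = 4 + \left(1 + v \frac{1}{5}\right) = 4 + \left(1 + \frac{v}{5}\right) = 5 + \frac{v}{5}$)
$u = \frac{3 \sqrt{65}}{10}$ ($u = \sqrt{\left(5 + \frac{\left(-3\right) \frac{1}{4}}{5}\right) + 1} = \sqrt{\left(5 + \frac{1}{5} \left(- \frac{3}{4}\right)\right) + 1} = \sqrt{\left(5 - \frac{3}{20}\right) + 1} = \sqrt{\frac{97}{20} + 1} = \sqrt{\frac{117}{20}} = \frac{3 \sqrt{65}}{10} \approx 2.4187$)
$- 27 \cdot 0 u 20 = - 27 \cdot 0 \frac{3 \sqrt{65}}{10} \cdot 20 = \left(-27\right) 0 \cdot 20 = 0 \cdot 20 = 0$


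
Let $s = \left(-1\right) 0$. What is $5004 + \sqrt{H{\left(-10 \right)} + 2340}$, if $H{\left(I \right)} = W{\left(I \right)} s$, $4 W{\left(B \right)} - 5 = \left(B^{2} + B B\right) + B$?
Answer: $5004 + 6 \sqrt{65} \approx 5052.4$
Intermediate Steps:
$W{\left(B \right)} = \frac{5}{4} + \frac{B^{2}}{2} + \frac{B}{4}$ ($W{\left(B \right)} = \frac{5}{4} + \frac{\left(B^{2} + B B\right) + B}{4} = \frac{5}{4} + \frac{\left(B^{2} + B^{2}\right) + B}{4} = \frac{5}{4} + \frac{2 B^{2} + B}{4} = \frac{5}{4} + \frac{B + 2 B^{2}}{4} = \frac{5}{4} + \left(\frac{B^{2}}{2} + \frac{B}{4}\right) = \frac{5}{4} + \frac{B^{2}}{2} + \frac{B}{4}$)
$s = 0$
$H{\left(I \right)} = 0$ ($H{\left(I \right)} = \left(\frac{5}{4} + \frac{I^{2}}{2} + \frac{I}{4}\right) 0 = 0$)
$5004 + \sqrt{H{\left(-10 \right)} + 2340} = 5004 + \sqrt{0 + 2340} = 5004 + \sqrt{2340} = 5004 + 6 \sqrt{65}$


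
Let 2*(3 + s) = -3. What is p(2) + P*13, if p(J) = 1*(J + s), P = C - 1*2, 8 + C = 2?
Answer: -213/2 ≈ -106.50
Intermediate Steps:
C = -6 (C = -8 + 2 = -6)
P = -8 (P = -6 - 1*2 = -6 - 2 = -8)
s = -9/2 (s = -3 + (½)*(-3) = -3 - 3/2 = -9/2 ≈ -4.5000)
p(J) = -9/2 + J (p(J) = 1*(J - 9/2) = 1*(-9/2 + J) = -9/2 + J)
p(2) + P*13 = (-9/2 + 2) - 8*13 = -5/2 - 104 = -213/2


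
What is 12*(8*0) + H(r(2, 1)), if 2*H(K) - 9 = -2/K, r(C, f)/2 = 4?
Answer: 35/8 ≈ 4.3750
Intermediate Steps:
r(C, f) = 8 (r(C, f) = 2*4 = 8)
H(K) = 9/2 - 1/K (H(K) = 9/2 + (-2/K)/2 = 9/2 - 1/K)
12*(8*0) + H(r(2, 1)) = 12*(8*0) + (9/2 - 1/8) = 12*0 + (9/2 - 1*⅛) = 0 + (9/2 - ⅛) = 0 + 35/8 = 35/8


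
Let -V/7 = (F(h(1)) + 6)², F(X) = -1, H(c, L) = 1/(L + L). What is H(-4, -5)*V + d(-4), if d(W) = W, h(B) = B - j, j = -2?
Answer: 27/2 ≈ 13.500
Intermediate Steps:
h(B) = 2 + B (h(B) = B - 1*(-2) = B + 2 = 2 + B)
H(c, L) = 1/(2*L)
V = -175 (V = -7*(-1 + 6)² = -7*5² = -7*25 = -175)
H(-4, -5)*V + d(-4) = ((½)/(-5))*(-175) - 4 = ((½)*(-⅕))*(-175) - 4 = -⅒*(-175) - 4 = 35/2 - 4 = 27/2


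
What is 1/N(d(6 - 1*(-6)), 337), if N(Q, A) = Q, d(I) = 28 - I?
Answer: 1/16 ≈ 0.062500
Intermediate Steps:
1/N(d(6 - 1*(-6)), 337) = 1/(28 - (6 - 1*(-6))) = 1/(28 - (6 + 6)) = 1/(28 - 1*12) = 1/(28 - 12) = 1/16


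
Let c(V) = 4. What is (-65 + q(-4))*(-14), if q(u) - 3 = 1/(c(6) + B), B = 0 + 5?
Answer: 7798/9 ≈ 866.44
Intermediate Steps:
B = 5
q(u) = 28/9 (q(u) = 3 + 1/(4 + 5) = 3 + 1/9 = 3 + ⅑ = 28/9)
(-65 + q(-4))*(-14) = (-65 + 28/9)*(-14) = -557/9*(-14) = 7798/9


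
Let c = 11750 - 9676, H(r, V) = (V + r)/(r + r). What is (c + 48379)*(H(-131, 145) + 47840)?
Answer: 316190615949/131 ≈ 2.4137e+9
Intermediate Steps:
H(r, V) = (V + r)/(2*r) (H(r, V) = (V + r)/((2*r)) = (V + r)*(1/(2*r)) = (V + r)/(2*r))
c = 2074
(c + 48379)*(H(-131, 145) + 47840) = (2074 + 48379)*((½)*(145 - 131)/(-131) + 47840) = 50453*((½)*(-1/131)*14 + 47840) = 50453*(-7/131 + 47840) = 50453*(6267033/131) = 316190615949/131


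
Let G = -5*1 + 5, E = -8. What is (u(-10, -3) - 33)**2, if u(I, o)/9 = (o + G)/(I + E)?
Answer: 3969/4 ≈ 992.25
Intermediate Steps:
G = 0 (G = -5 + 5 = 0)
u(I, o) = 9*o/(-8 + I) (u(I, o) = 9*((o + 0)/(I - 8)) = 9*(o/(-8 + I)) = 9*o/(-8 + I))
(u(-10, -3) - 33)**2 = (9*(-3)/(-8 - 10) - 33)**2 = (9*(-3)/(-18) - 33)**2 = (9*(-3)*(-1/18) - 33)**2 = (3/2 - 33)**2 = (-63/2)**2 = 3969/4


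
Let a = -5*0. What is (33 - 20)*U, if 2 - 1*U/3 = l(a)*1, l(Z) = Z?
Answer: 78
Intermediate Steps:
a = 0
U = 6 (U = 6 - 0 = 6 - 3*0 = 6 + 0 = 6)
(33 - 20)*U = (33 - 20)*6 = 13*6 = 78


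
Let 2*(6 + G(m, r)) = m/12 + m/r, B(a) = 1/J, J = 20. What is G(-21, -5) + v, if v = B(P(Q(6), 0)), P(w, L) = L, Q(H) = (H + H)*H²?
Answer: -189/40 ≈ -4.7250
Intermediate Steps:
Q(H) = 2*H³ (Q(H) = (2*H)*H² = 2*H³)
B(a) = 1/20
v = 1/20 ≈ 0.050000
G(m, r) = -6 + m/24 + m/(2*r) (G(m, r) = -6 + (m/12 + m/r)/2 = -6 + (m/24 + m/(2*r)) = -6 + m/24 + m/(2*r))
G(-21, -5) + v = (-6 + (1/24)*(-21) + (½)*(-21)/(-5)) + 1/20 = (-6 - 7/8 + (½)*(-21)*(-⅕)) + 1/20 = (-6 - 7/8 + 21/10) + 1/20 = -191/40 + 1/20 = -189/40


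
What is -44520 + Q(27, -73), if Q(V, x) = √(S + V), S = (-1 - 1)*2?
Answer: -44520 + √23 ≈ -44515.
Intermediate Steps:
S = -4 (S = -2*2 = -4)
Q(V, x) = √(-4 + V)
-44520 + Q(27, -73) = -44520 + √(-4 + 27) = -44520 + √23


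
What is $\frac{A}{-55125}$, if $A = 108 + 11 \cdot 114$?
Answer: $- \frac{454}{18375} \approx -0.024707$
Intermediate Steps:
$A = 1362$ ($A = 108 + 1254 = 1362$)
$\frac{A}{-55125} = \frac{1362}{-55125} = 1362 \left(- \frac{1}{55125}\right) = - \frac{454}{18375}$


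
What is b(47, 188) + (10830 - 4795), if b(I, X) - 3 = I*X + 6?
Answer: 14880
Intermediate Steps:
b(I, X) = 9 + I*X (b(I, X) = 3 + (I*X + 6) = 3 + (6 + I*X) = 9 + I*X)
b(47, 188) + (10830 - 4795) = (9 + 47*188) + (10830 - 4795) = (9 + 8836) + 6035 = 8845 + 6035 = 14880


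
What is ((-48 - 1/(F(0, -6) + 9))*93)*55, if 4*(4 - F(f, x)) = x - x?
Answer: -3196875/13 ≈ -2.4591e+5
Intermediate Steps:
F(f, x) = 4 (F(f, x) = 4 - (x - x)/4 = 4 - 1/4*0 = 4 + 0 = 4)
((-48 - 1/(F(0, -6) + 9))*93)*55 = ((-48 - 1/(4 + 9))*93)*55 = ((-48 - 1/13)*93)*55 = -625/13*93*55 = -58125/13*55 = -3196875/13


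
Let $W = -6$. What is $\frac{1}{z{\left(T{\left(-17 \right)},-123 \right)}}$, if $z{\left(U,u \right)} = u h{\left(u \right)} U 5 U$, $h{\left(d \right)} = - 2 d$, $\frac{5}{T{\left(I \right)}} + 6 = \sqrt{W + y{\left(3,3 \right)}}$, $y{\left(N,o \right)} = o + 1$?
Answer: $- \frac{17}{1891125} + \frac{2 i \sqrt{2}}{630375} \approx -8.9894 \cdot 10^{-6} + 4.4869 \cdot 10^{-6} i$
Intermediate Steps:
$y{\left(N,o \right)} = 1 + o$
$T{\left(I \right)} = \frac{5}{-6 + i \sqrt{2}}$ ($T{\left(I \right)} = \frac{5}{-6 + \sqrt{-6 + \left(1 + 3\right)}} = \frac{5}{-6 + \sqrt{-6 + 4}} = \frac{5}{-6 + \sqrt{-2}} = \frac{5}{-6 + i \sqrt{2}}$)
$z{\left(U,u \right)} = - 10 U^{2} u^{2}$ ($z{\left(U,u \right)} = u \left(- 2 u\right) U 5 U = - 2 u^{2} \cdot 5 U U = - 2 u^{2} \cdot 5 U^{2} = - 10 U^{2} u^{2}$)
$\frac{1}{z{\left(T{\left(-17 \right)},-123 \right)}} = \frac{1}{\left(-10\right) \left(- \frac{15}{19} - \frac{5 i \sqrt{2}}{38}\right)^{2} \left(-123\right)^{2}} = \frac{1}{\left(-10\right) \left(- \frac{15}{19} - \frac{5 i \sqrt{2}}{38}\right)^{2} \cdot 15129} = \frac{1}{\left(-151290\right) \left(- \frac{15}{19} - \frac{5 i \sqrt{2}}{38}\right)^{2}} = - \frac{1}{151290 \left(- \frac{15}{19} - \frac{5 i \sqrt{2}}{38}\right)^{2}}$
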